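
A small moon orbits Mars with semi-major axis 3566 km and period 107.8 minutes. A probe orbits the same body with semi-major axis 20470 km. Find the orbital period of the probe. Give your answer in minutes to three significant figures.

T₂ ≈ 1480 minutes

Kepler's third law: T² ∝ a³, so T₂ = T₁ (a₂/a₁)^(3/2).
a₂/a₁ = 5.740, (a₂/a₁)^(3/2) = 13.75.
T₂ = 107.8 × 13.75 = 1483 minutes.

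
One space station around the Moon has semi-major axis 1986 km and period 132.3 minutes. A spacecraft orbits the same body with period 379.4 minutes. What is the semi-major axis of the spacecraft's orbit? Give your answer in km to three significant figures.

a₂ ≈ 4010 km

Kepler's third law: a³ ∝ T², so a₂ = a₁ (T₂/T₁)^(2/3).
T₂/T₁ = 2.868, (T₂/T₁)^(2/3) = 2.018.
a₂ = 1986 × 2.018 = 4009 km.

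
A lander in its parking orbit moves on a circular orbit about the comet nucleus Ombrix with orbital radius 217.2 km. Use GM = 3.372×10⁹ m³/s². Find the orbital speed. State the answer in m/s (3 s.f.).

v ≈ 125 m/s

r = 217.2 km = 2.172×10⁵ m.
For a circular orbit v = √(μ/r) = √(3.372×10⁹ / 2.172×10⁵) = √(1.552×10⁴) = 124.6 m/s.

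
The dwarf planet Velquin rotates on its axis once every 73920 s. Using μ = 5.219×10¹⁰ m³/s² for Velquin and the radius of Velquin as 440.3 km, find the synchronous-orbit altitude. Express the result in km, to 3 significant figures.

A synchronous orbit has period T, so by Kepler's third law a = (μT²/4π²)^(1/3).
μT²/4π² = 5.219×10¹⁰ × (7.392×10⁴)² / 39.48 = 7.224×10¹⁸ m³.
a = 1.933×10⁶ m = 1933.1 km.
Altitude h = a − R = 1933.1 − 440.3 = 1492.8 km.

h_sync ≈ 1490 km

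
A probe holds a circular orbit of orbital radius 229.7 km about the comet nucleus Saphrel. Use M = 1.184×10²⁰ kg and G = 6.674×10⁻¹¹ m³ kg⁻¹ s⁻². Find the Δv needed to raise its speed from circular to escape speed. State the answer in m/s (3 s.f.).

μ = GM = 6.674×10⁻¹¹ × 1.184×10²⁰ = 7.902×10⁹ m³/s².
r = 229.7 km = 2.297×10⁵ m.
Circular speed v_c = √(μ/r) = 185.5 m/s.
Escape speed v_esc = √(2μ/r) = √2 × v_c = 262.3 m/s.
Δv = v_esc − v_c = 76.83 m/s.

Δv ≈ 76.8 m/s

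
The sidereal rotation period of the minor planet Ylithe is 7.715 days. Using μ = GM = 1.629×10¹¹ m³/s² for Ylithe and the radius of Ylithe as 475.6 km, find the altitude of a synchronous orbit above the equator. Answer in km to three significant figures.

h_sync ≈ 11800 km

T = 7.715 days = 6.666×10⁵ s.
A synchronous orbit has period T, so by Kepler's third law a = (μT²/4π²)^(1/3).
μT²/4π² = 1.629×10¹¹ × (6.666×10⁵)² / 39.48 = 1.833×10²¹ m³.
a = 1.224×10⁷ m = 12239 km.
Altitude h = a − R = 12239 − 475.6 = 11764 km.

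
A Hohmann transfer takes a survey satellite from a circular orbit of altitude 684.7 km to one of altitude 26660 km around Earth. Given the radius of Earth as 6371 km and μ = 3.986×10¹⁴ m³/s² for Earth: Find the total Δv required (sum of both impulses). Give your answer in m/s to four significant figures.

Δv_total ≈ 3545 m/s

r₁ = 6371 + 684.7 = 7055.7 km = 7.0557×10⁶ m.
r₂ = 6371 + 26660 = 33031 km = 3.3031×10⁷ m.
Transfer ellipse a_t = (r₁ + r₂)/2 = 2.004×10⁷ m.
At r₁: circular v_c1 = √(μ/r₁) = 7516 m/s; transfer-perigee v_p = √[μ(2/r₁ − 1/a_t)] = 9649 m/s.
Δv₁ = v_p − v_c1 = 2133 m/s.
At r₂: circular v_c2 = √(μ/r₂) = 3474 m/s; transfer-apogee v_a = √[μ(2/r₂ − 1/a_t)] = 2061 m/s.
Δv₂ = v_c2 − v_a = 1413 m/s.
Total Δv = Δv₁ + Δv₂ = 3545 m/s.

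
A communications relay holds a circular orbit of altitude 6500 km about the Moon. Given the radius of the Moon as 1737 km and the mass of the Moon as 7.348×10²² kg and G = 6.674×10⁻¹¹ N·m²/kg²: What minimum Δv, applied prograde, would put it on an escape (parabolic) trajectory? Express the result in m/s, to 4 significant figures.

μ = GM = 6.674×10⁻¹¹ × 7.348×10²² = 4.904×10¹² m³/s².
r = 1737 + 6500 = 8237.0 km = 8.2370×10⁶ m.
Circular speed v_c = √(μ/r) = 771.6 m/s.
Escape speed v_esc = √(2μ/r) = √2 × v_c = 1091 m/s.
Δv = v_esc − v_c = 319.6 m/s.

Δv ≈ 319.6 m/s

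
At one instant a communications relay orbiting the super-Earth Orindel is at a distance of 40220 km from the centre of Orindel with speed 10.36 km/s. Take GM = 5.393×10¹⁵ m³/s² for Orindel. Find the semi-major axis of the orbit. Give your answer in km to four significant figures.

a ≈ 33530 km

r = 4.022×10⁷ m.
Vis-viva rearranged: 1/a = 2/r − v²/μ = 4.973×10⁻⁸ − 1.990×10⁻⁸ = 2.982×10⁻⁸ m⁻¹.
a = 3.353×10⁷ m = 33529 km.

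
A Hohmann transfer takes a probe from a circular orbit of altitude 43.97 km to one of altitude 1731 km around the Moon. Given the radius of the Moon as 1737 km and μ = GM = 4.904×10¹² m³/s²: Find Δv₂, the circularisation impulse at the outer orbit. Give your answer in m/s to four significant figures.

Δv ≈ 209.6 m/s

r₁ = 1737 + 43.97 = 1781.0 km = 1.7810×10⁶ m.
r₂ = 1737 + 1731 = 3468.0 km = 3.4680×10⁶ m.
Transfer ellipse a_t = (r₁ + r₂)/2 = 2.624×10⁶ m.
At r₁: circular v_c1 = √(μ/r₁) = 1659 m/s; transfer-perilune v_p = √[μ(2/r₁ − 1/a_t)] = 1907 m/s.
At r₂: circular v_c2 = √(μ/r₂) = 1189 m/s; transfer-apolune v_a = √[μ(2/r₂ − 1/a_t)] = 979.6 m/s.
Δv₂ = v_c2 − v_a = 209.6 m/s.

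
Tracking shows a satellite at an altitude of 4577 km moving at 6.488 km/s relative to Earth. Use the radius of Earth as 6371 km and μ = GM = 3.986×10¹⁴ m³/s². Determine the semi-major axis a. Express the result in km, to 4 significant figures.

r = 6371 + 4577 = 10948 km = 1.095×10⁷ m.
Vis-viva rearranged: 1/a = 2/r − v²/μ = 1.827×10⁻⁷ − 1.056×10⁻⁷ = 7.708×10⁻⁸ m⁻¹.
a = 1.297×10⁷ m = 12974 km.

a ≈ 12970 km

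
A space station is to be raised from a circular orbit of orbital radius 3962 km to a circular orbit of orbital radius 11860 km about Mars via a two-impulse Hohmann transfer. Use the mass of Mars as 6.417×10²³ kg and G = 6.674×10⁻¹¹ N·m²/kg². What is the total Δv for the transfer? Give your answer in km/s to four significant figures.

μ = GM = 6.674×10⁻¹¹ × 6.417×10²³ = 4.283×10¹³ m³/s².
r₁ = 3962 km = 3.962×10⁶ m.
r₂ = 11860 km = 1.186×10⁷ m.
Transfer ellipse a_t = (r₁ + r₂)/2 = 7.911×10⁶ m.
At r₁: circular v_c1 = √(μ/r₁) = 3288 m/s; transfer-periapsis v_p = √[μ(2/r₁ − 1/a_t)] = 4026 m/s.
Δv₁ = v_p − v_c1 = 737.8 m/s.
At r₂: circular v_c2 = √(μ/r₂) = 1900 m/s; transfer-apoapsis v_a = √[μ(2/r₂ − 1/a_t)] = 1345 m/s.
Δv₂ = v_c2 − v_a = 555.5 m/s.
Total Δv = Δv₁ + Δv₂ = 1293 m/s = 1.293 km/s.

Δv_total ≈ 1.293 km/s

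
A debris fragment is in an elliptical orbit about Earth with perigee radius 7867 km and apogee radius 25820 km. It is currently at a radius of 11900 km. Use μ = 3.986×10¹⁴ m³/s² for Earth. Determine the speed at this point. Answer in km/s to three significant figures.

Semi-major axis a = (r_p + r_a)/2 = 16844 km = 1.684×10⁷ m.
Vis-viva: v² = μ(2/r − 1/a) = 3.986×10¹⁴ × (1.681×10⁻⁷ − 5.937×10⁻⁸) = 4.333×10⁷ m²/s².
v = 6582 m/s = 6.582 km/s.

v ≈ 6.58 km/s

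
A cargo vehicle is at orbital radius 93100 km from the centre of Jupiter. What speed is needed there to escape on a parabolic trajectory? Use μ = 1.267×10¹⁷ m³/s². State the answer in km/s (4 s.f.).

r = 93100 km = 9.310×10⁷ m.
Escape speed v_esc = √(2μ/r) = √(2 × 1.267×10¹⁷ / 9.310×10⁷) = √(2.722×10⁹) = 52170 m/s.
= 52.17 km/s.

v_esc ≈ 52.17 km/s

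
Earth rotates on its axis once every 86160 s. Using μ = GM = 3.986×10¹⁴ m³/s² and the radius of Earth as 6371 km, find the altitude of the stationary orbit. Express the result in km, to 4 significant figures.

A synchronous orbit has period T, so by Kepler's third law a = (μT²/4π²)^(1/3).
μT²/4π² = 3.986×10¹⁴ × (8.616×10⁴)² / 39.48 = 7.495×10²² m³.
a = 4.216×10⁷ m = 42163 km.
Altitude h = a − R = 42163 − 6371 = 35792 km.

h_sync ≈ 35790 km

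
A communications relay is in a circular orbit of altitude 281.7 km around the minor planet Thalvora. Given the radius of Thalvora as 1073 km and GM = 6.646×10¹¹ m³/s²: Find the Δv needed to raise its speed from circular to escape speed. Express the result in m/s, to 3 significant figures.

r = 1073 + 281.7 = 1354.7 km = 1.3547×10⁶ m.
Circular speed v_c = √(μ/r) = 700.4 m/s.
Escape speed v_esc = √(2μ/r) = √2 × v_c = 990.5 m/s.
Δv = v_esc − v_c = 290.1 m/s.

Δv ≈ 290 m/s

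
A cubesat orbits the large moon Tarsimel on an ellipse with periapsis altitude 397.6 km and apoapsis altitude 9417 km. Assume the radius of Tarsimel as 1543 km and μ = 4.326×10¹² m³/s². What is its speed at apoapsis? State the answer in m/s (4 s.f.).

v ≈ 344.6 m/s

r_p = 1543 + 397.6 = 1940.6 km = 1.9406×10⁶ m.
r_a = 1543 + 9417 = 10960 km = 1.0960×10⁷ m.
Semi-major axis a = (r_p + r_a)/2 = 6450.3 km = 6.450×10⁶ m.
Vis-viva: v² = μ(2/r − 1/a) = 4.326×10¹² × (1.825×10⁻⁷ − 1.550×10⁻⁷) = 1.187×10⁵ m²/s².
v = 344.6 m/s.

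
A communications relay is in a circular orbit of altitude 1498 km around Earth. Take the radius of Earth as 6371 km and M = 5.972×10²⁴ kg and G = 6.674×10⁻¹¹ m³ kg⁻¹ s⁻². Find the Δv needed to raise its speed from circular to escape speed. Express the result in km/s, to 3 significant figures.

Δv ≈ 2.95 km/s

μ = GM = 6.674×10⁻¹¹ × 5.972×10²⁴ = 3.986×10¹⁴ m³/s².
r = 6371 + 1498 = 7869.0 km = 7.8690×10⁶ m.
Circular speed v_c = √(μ/r) = 7117 m/s.
Escape speed v_esc = √(2μ/r) = √2 × v_c = 10060 m/s.
Δv = v_esc − v_c = 2948 m/s = 2.948 km/s.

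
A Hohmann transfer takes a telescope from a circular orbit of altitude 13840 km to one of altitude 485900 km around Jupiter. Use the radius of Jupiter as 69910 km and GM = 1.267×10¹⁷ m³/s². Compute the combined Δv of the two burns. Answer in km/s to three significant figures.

r₁ = 69910 + 13840 = 83750 km = 8.3750×10⁷ m.
r₂ = 69910 + 485900 = 555810 km = 5.5581×10⁸ m.
Transfer ellipse a_t = (r₁ + r₂)/2 = 3.198×10⁸ m.
At r₁: circular v_c1 = √(μ/r₁) = 38900 m/s; transfer-perijove v_p = √[μ(2/r₁ − 1/a_t)] = 51280 m/s.
Δv₁ = v_p − v_c1 = 12380 m/s.
At r₂: circular v_c2 = √(μ/r₂) = 15100 m/s; transfer-apojove v_a = √[μ(2/r₂ − 1/a_t)] = 7727 m/s.
Δv₂ = v_c2 − v_a = 7372 m/s.
Total Δv = Δv₁ + Δv₂ = 19750 m/s = 19.75 km/s.

Δv_total ≈ 19.8 km/s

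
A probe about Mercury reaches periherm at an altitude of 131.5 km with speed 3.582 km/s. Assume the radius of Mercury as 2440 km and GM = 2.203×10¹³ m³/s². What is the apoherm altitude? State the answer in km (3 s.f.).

r_p = 2440 + 131.5 = 2571.5 km = 2.572×10⁶ m.
Specific energy ε = v²/2 − μ/r = -2.152×10⁶ J/kg, so a = −μ/(2ε) = 5.119×10⁶ m.
The apsides satisfy r_p + r_a = 2a, so the apoherm radius is 2a − r_p = 7.667×10⁶ m = 7667.3 km.
Apoherm altitude = 7667.3 − 2440 = 5227.3 km.

apoherm altitude ≈ 5230 km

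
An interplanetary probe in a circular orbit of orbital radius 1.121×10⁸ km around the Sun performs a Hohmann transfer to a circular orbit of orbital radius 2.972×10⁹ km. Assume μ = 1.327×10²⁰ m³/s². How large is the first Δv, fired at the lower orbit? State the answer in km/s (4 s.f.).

r₁ = 1.121×10⁸ km = 1.121×10¹¹ m.
r₂ = 2.972×10⁹ km = 2.972×10¹² m.
Transfer ellipse a_t = (r₁ + r₂)/2 = 1.542×10¹² m.
At r₁: circular v_c1 = √(μ/r₁) = 34410 m/s; transfer-perihelion v_p = √[μ(2/r₁ − 1/a_t)] = 47760 m/s.
Δv₁ = v_p − v_c1 = 13360 m/s.
= 13.36 km/s.

Δv ≈ 13.36 km/s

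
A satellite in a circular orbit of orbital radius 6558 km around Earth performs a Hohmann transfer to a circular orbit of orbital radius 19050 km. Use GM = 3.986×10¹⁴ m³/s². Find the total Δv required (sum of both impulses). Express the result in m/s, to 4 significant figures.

Δv_total ≈ 3014 m/s

r₁ = 6558 km = 6.558×10⁶ m.
r₂ = 19050 km = 1.905×10⁷ m.
Transfer ellipse a_t = (r₁ + r₂)/2 = 1.280×10⁷ m.
At r₁: circular v_c1 = √(μ/r₁) = 7796 m/s; transfer-perigee v_p = √[μ(2/r₁ − 1/a_t)] = 9509 m/s.
Δv₁ = v_p − v_c1 = 1713 m/s.
At r₂: circular v_c2 = √(μ/r₂) = 4574 m/s; transfer-apogee v_a = √[μ(2/r₂ − 1/a_t)] = 3274 m/s.
Δv₂ = v_c2 − v_a = 1301 m/s.
Total Δv = Δv₁ + Δv₂ = 3014 m/s.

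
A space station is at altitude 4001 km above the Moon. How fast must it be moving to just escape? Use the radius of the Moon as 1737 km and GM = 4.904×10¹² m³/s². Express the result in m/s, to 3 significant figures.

r = 1737 + 4001 = 5738.0 km = 5.7380×10⁶ m.
Escape speed v_esc = √(2μ/r) = √(2 × 4.904×10¹² / 5.738×10⁶) = √(1.709×10⁶) = 1307 m/s.

v_esc ≈ 1310 m/s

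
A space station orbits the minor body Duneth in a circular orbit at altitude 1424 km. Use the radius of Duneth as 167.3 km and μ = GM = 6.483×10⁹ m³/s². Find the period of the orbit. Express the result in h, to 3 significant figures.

r = 167.3 + 1424 = 1591.3 km = 1.5913×10⁶ m.
Kepler's third law: T = 2π√(r³/μ) = 2π√((1.591×10⁶)³ / 6.483×10⁹).
r³/μ = 6.216×10⁸ s², so T = 2π × 2.493×10⁴ = 1.566×10⁵ s.
Converting: 1.566×10⁵ s ÷ 3600 = 43.51 h.

T ≈ 43.5 h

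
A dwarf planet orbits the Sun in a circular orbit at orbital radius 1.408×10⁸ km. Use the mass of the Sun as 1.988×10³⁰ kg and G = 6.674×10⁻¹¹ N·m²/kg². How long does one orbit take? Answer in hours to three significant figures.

μ = GM = 6.674×10⁻¹¹ × 1.988×10³⁰ = 1.327×10²⁰ m³/s².
r = 1.408×10⁸ km = 1.408×10¹¹ m.
Kepler's third law: T = 2π√(r³/μ) = 2π√((1.408×10¹¹)³ / 1.327×10²⁰).
r³/μ = 2.104×10¹³ s², so T = 2π × 4.587×10⁶ = 2.882×10⁷ s.
Converting: 2.882×10⁷ s ÷ 3600 = 8005 hours.

T ≈ 8010 hours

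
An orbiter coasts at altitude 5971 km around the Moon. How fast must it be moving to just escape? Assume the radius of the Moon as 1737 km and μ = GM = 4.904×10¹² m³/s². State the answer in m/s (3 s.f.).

r = 1737 + 5971 = 7708.0 km = 7.7080×10⁶ m.
Escape speed v_esc = √(2μ/r) = √(2 × 4.904×10¹² / 7.708×10⁶) = √(1.272×10⁶) = 1128 m/s.

v_esc ≈ 1130 m/s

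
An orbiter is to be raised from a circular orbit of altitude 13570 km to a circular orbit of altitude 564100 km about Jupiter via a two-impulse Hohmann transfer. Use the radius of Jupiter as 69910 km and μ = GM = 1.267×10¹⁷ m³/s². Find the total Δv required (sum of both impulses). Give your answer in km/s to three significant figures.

Δv_total ≈ 20.1 km/s

r₁ = 69910 + 13570 = 83480 km = 8.3480×10⁷ m.
r₂ = 69910 + 564100 = 634010 km = 6.3401×10⁸ m.
Transfer ellipse a_t = (r₁ + r₂)/2 = 3.587×10⁸ m.
At r₁: circular v_c1 = √(μ/r₁) = 38960 m/s; transfer-perijove v_p = √[μ(2/r₁ − 1/a_t)] = 51790 m/s.
Δv₁ = v_p − v_c1 = 12830 m/s.
At r₂: circular v_c2 = √(μ/r₂) = 14140 m/s; transfer-apojove v_a = √[μ(2/r₂ − 1/a_t)] = 6819 m/s.
Δv₂ = v_c2 − v_a = 7317 m/s.
Total Δv = Δv₁ + Δv₂ = 20150 m/s = 20.15 km/s.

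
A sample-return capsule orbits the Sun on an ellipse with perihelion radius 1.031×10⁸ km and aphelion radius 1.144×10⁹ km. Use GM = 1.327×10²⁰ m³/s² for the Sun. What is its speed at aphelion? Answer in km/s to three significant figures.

v ≈ 4.38 km/s

Semi-major axis a = (r_p + r_a)/2 = 6.2355×10⁸ km = 6.236×10¹¹ m.
Vis-viva: v² = μ(2/r − 1/a) = 1.327×10²⁰ × (1.748×10⁻¹² − 1.604×10⁻¹²) = 1.918×10⁷ m²/s².
v = 4379 m/s = 4.379 km/s.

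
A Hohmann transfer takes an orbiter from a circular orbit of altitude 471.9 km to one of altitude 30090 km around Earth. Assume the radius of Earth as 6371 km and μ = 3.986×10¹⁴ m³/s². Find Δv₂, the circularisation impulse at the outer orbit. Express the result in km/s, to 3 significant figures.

Δv ≈ 1.45 km/s

r₁ = 6371 + 471.9 = 6842.9 km = 6.8429×10⁶ m.
r₂ = 6371 + 30090 = 36461 km = 3.6461×10⁷ m.
Transfer ellipse a_t = (r₁ + r₂)/2 = 2.165×10⁷ m.
At r₁: circular v_c1 = √(μ/r₁) = 7632 m/s; transfer-perigee v_p = √[μ(2/r₁ − 1/a_t)] = 9904 m/s.
At r₂: circular v_c2 = √(μ/r₂) = 3306 m/s; transfer-apogee v_a = √[μ(2/r₂ − 1/a_t)] = 1859 m/s.
Δv₂ = v_c2 − v_a = 1448 m/s.
= 1.448 km/s.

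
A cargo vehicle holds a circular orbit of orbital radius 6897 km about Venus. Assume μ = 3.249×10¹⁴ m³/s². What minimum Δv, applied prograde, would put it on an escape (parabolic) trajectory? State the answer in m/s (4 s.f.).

r = 6897 km = 6.897×10⁶ m.
Circular speed v_c = √(μ/r) = 6863 m/s.
Escape speed v_esc = √(2μ/r) = √2 × v_c = 9706 m/s.
Δv = v_esc − v_c = 2843 m/s.

Δv ≈ 2843 m/s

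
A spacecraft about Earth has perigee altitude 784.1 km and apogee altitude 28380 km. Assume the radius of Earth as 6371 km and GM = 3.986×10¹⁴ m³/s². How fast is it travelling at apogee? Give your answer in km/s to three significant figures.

r_p = 6371 + 784.1 = 7155.1 km = 7.1551×10⁶ m.
r_a = 6371 + 28380 = 34751 km = 3.4751×10⁷ m.
Semi-major axis a = (r_p + r_a)/2 = 20953 km = 2.095×10⁷ m.
Vis-viva: v² = μ(2/r − 1/a) = 3.986×10¹⁴ × (5.755×10⁻⁸ − 4.773×10⁻⁸) = 3.917×10⁶ m²/s².
v = 1979 m/s = 1.979 km/s.

v ≈ 1.98 km/s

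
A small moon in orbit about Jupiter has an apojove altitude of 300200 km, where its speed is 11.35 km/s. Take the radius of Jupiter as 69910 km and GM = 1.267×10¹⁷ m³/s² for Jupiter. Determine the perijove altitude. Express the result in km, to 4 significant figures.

perijove altitude ≈ 15870 km

r_a = 69910 + 300200 = 3.7011×10⁵ km = 3.701×10⁸ m.
Specific energy ε = v²/2 − μ/r = -2.779×10⁸ J/kg, so a = −μ/(2ε) = 2.279×10⁸ m.
The apsides satisfy r_p + r_a = 2a, so the perijove radius is 2a − r_a = 8.578×10⁷ m = 85778 km.
Perijove altitude = 85778 − 69910 = 15868 km.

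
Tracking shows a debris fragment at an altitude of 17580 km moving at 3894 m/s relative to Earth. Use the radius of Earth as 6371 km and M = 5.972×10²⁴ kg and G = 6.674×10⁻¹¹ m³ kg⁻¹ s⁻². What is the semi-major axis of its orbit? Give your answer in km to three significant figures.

a ≈ 22000 km

μ = GM = 6.674×10⁻¹¹ × 5.972×10²⁴ = 3.986×10¹⁴ m³/s².
r = 6371 + 17580 = 23951 km = 2.395×10⁷ m.
Vis-viva rearranged: 1/a = 2/r − v²/μ = 8.350×10⁻⁸ − 3.804×10⁻⁸ = 4.546×10⁻⁸ m⁻¹.
a = 2.200×10⁷ m = 21997 km.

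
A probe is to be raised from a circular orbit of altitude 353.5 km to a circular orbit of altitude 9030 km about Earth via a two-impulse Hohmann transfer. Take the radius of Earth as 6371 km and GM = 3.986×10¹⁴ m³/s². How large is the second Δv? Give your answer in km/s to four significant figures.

r₁ = 6371 + 353.5 = 6724.5 km = 6.7245×10⁶ m.
r₂ = 6371 + 9030 = 15401 km = 1.5401×10⁷ m.
Transfer ellipse a_t = (r₁ + r₂)/2 = 1.106×10⁷ m.
At r₁: circular v_c1 = √(μ/r₁) = 7699 m/s; transfer-perigee v_p = √[μ(2/r₁ − 1/a_t)] = 9084 m/s.
At r₂: circular v_c2 = √(μ/r₂) = 5087 m/s; transfer-apogee v_a = √[μ(2/r₂ − 1/a_t)] = 3966 m/s.
Δv₂ = v_c2 − v_a = 1121 m/s.
= 1.121 km/s.

Δv ≈ 1.121 km/s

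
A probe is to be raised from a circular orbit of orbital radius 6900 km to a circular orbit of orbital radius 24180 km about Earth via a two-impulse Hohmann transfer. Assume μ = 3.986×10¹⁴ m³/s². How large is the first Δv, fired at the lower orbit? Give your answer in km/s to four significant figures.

r₁ = 6900 km = 6.900×10⁶ m.
r₂ = 24180 km = 2.418×10⁷ m.
Transfer ellipse a_t = (r₁ + r₂)/2 = 1.554×10⁷ m.
At r₁: circular v_c1 = √(μ/r₁) = 7601 m/s; transfer-perigee v_p = √[μ(2/r₁ − 1/a_t)] = 9481 m/s.
Δv₁ = v_p − v_c1 = 1880 m/s.
= 1.880 km/s.

Δv ≈ 1.880 km/s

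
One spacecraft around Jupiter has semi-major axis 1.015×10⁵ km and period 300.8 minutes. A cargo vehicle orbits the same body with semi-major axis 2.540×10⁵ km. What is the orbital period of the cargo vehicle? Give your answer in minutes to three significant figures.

T₂ ≈ 1190 minutes

Kepler's third law: T² ∝ a³, so T₂ = T₁ (a₂/a₁)^(3/2).
a₂/a₁ = 2.502, (a₂/a₁)^(3/2) = 3.959.
T₂ = 300.8 × 3.959 = 1191 minutes.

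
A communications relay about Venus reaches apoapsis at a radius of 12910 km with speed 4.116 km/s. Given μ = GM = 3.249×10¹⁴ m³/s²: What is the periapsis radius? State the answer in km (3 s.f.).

r_a = 1.291×10⁷ m.
Specific energy ε = v²/2 − μ/r = -1.670×10⁷ J/kg, so a = −μ/(2ε) = 9.730×10⁶ m.
The apsides satisfy r_p + r_a = 2a, so the periapsis radius is 2a − r_a = 6.550×10⁶ m = 6550.0 km.

periapsis radius ≈ 6550 km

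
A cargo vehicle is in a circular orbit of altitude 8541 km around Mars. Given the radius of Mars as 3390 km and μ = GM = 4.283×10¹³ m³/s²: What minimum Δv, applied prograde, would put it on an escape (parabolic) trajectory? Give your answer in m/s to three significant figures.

r = 3390 + 8541 = 11931 km = 1.1931×10⁷ m.
Circular speed v_c = √(μ/r) = 1895 m/s.
Escape speed v_esc = √(2μ/r) = √2 × v_c = 2679 m/s.
Δv = v_esc − v_c = 784.8 m/s.

Δv ≈ 785 m/s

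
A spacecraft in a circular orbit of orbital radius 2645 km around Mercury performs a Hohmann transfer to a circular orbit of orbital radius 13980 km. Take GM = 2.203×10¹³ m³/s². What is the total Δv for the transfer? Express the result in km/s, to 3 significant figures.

Δv_total ≈ 1.40 km/s

r₁ = 2645 km = 2.645×10⁶ m.
r₂ = 13980 km = 1.398×10⁷ m.
Transfer ellipse a_t = (r₁ + r₂)/2 = 8.312×10⁶ m.
At r₁: circular v_c1 = √(μ/r₁) = 2886 m/s; transfer-periherm v_p = √[μ(2/r₁ − 1/a_t)] = 3743 m/s.
Δv₁ = v_p − v_c1 = 856.7 m/s.
At r₂: circular v_c2 = √(μ/r₂) = 1255 m/s; transfer-apoherm v_a = √[μ(2/r₂ − 1/a_t)] = 708.1 m/s.
Δv₂ = v_c2 − v_a = 547.2 m/s.
Total Δv = Δv₁ + Δv₂ = 1404 m/s = 1.404 km/s.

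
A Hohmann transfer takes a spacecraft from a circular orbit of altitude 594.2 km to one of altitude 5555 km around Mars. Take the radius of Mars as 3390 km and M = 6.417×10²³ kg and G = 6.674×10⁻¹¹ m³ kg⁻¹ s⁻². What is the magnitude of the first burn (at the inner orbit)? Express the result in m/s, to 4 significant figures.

Δv ≈ 578.0 m/s

μ = GM = 6.674×10⁻¹¹ × 6.417×10²³ = 4.283×10¹³ m³/s².
r₁ = 3390 + 594.2 = 3984.2 km = 3.9842×10⁶ m.
r₂ = 3390 + 5555 = 8945.0 km = 8.9450×10⁶ m.
Transfer ellipse a_t = (r₁ + r₂)/2 = 6.465×10⁶ m.
At r₁: circular v_c1 = √(μ/r₁) = 3279 m/s; transfer-periapsis v_p = √[μ(2/r₁ − 1/a_t)] = 3857 m/s.
Δv₁ = v_p − v_c1 = 578.0 m/s.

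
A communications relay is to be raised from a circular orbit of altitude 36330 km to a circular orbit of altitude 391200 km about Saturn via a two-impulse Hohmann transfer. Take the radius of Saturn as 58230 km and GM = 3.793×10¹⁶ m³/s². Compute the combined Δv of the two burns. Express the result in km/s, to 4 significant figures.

r₁ = 58230 + 36330 = 94560 km = 9.4560×10⁷ m.
r₂ = 58230 + 391200 = 449430 km = 4.4943×10⁸ m.
Transfer ellipse a_t = (r₁ + r₂)/2 = 2.720×10⁸ m.
At r₁: circular v_c1 = √(μ/r₁) = 20030 m/s; transfer-perikrone v_p = √[μ(2/r₁ − 1/a_t)] = 25740 m/s.
Δv₁ = v_p − v_c1 = 5717 m/s.
At r₂: circular v_c2 = √(μ/r₂) = 9187 m/s; transfer-apokrone v_a = √[μ(2/r₂ − 1/a_t)] = 5417 m/s.
Δv₂ = v_c2 − v_a = 3770 m/s.
Total Δv = Δv₁ + Δv₂ = 9487 m/s = 9.487 km/s.

Δv_total ≈ 9.487 km/s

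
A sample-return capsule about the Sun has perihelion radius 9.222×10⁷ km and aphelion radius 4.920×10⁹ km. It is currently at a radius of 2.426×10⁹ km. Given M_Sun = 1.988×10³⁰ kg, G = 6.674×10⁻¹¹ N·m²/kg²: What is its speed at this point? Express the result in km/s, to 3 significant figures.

v ≈ 7.51 km/s

μ = GM = 6.674×10⁻¹¹ × 1.988×10³⁰ = 1.327×10²⁰ m³/s².
Semi-major axis a = (r_p + r_a)/2 = 2.5061×10⁹ km = 2.506×10¹² m.
Vis-viva: v² = μ(2/r − 1/a) = 1.327×10²⁰ × (8.244×10⁻¹³ − 3.990×10⁻¹³) = 5.644×10⁷ m²/s².
v = 7513 m/s = 7.513 km/s.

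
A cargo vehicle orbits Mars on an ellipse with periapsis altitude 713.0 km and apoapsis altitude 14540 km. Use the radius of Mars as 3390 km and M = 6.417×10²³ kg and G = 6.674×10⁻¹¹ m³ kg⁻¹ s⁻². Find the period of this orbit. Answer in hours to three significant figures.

μ = GM = 6.674×10⁻¹¹ × 6.417×10²³ = 4.283×10¹³ m³/s².
r_p = 3390 + 713.0 = 4103.0 km = 4.1030×10⁶ m.
r_a = 3390 + 14540 = 17930 km = 1.7930×10⁷ m.
Semi-major axis a = (r_p + r_a)/2 = (4103.0 + 17930)/2 = 11016 km = 1.102×10⁷ m.
By Kepler's third law T = 2π√(a³/μ) = 2π × 5.587×10³ = 3.511×10⁴ s.
= 9.752 hours.

T ≈ 9.75 hours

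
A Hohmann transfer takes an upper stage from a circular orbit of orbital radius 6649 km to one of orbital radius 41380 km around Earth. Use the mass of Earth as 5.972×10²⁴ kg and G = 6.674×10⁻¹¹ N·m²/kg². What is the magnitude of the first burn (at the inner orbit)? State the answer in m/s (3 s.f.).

μ = GM = 6.674×10⁻¹¹ × 5.972×10²⁴ = 3.986×10¹⁴ m³/s².
r₁ = 6649 km = 6.649×10⁶ m.
r₂ = 41380 km = 4.138×10⁷ m.
Transfer ellipse a_t = (r₁ + r₂)/2 = 2.401×10⁷ m.
At r₁: circular v_c1 = √(μ/r₁) = 7742 m/s; transfer-perigee v_p = √[μ(2/r₁ − 1/a_t)] = 10160 m/s.
Δv₁ = v_p − v_c1 = 2421 m/s.

Δv ≈ 2420 m/s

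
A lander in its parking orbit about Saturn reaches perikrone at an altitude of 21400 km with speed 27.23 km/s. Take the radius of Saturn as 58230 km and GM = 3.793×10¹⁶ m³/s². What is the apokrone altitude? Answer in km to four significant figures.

apokrone altitude ≈ 2.214×10⁵ km

r_p = 58230 + 21400 = 79630 km = 7.963×10⁷ m.
Specific energy ε = v²/2 − μ/r = -1.056×10⁸ J/kg, so a = −μ/(2ε) = 1.796×10⁸ m.
The apsides satisfy r_p + r_a = 2a, so the apokrone radius is 2a − r_p = 2.796×10⁸ m = 2.7958×10⁵ km.
Apokrone altitude = 2.7958×10⁵ − 58230 = 2.2135×10⁵ km.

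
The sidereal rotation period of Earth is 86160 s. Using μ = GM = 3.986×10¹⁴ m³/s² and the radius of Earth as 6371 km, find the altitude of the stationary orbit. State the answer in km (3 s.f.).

h_sync ≈ 35800 km

A synchronous orbit has period T, so by Kepler's third law a = (μT²/4π²)^(1/3).
μT²/4π² = 3.986×10¹⁴ × (8.616×10⁴)² / 39.48 = 7.495×10²² m³.
a = 4.216×10⁷ m = 42163 km.
Altitude h = a − R = 42163 − 6371 = 35792 km.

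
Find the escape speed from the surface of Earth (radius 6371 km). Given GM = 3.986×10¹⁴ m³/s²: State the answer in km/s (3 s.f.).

v_esc ≈ 11.2 km/s

r = R = 6.371×10⁶ m.
Escape speed v_esc = √(2μ/r) = √(2 × 3.986×10¹⁴ / 6.371×10⁶) = √(1.251×10⁸) = 11190 m/s.
= 11.19 km/s.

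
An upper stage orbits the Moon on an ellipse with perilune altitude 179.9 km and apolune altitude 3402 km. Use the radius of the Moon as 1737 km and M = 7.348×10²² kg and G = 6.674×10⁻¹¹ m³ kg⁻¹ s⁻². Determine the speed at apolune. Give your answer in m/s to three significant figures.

μ = GM = 6.674×10⁻¹¹ × 7.348×10²² = 4.904×10¹² m³/s².
r_p = 1737 + 179.9 = 1916.9 km = 1.9169×10⁶ m.
r_a = 1737 + 3402 = 5139.0 km = 5.1390×10⁶ m.
Semi-major axis a = (r_p + r_a)/2 = 3527.9 km = 3.528×10⁶ m.
Vis-viva: v² = μ(2/r − 1/a) = 4.904×10¹² × (3.892×10⁻⁷ − 2.835×10⁻⁷) = 5.185×10⁵ m²/s².
v = 720.1 m/s.

v ≈ 720 m/s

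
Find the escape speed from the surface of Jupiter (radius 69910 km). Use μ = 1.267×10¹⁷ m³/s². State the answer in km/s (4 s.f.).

r = R = 6.991×10⁷ m.
Escape speed v_esc = √(2μ/r) = √(2 × 1.267×10¹⁷ / 6.991×10⁷) = √(3.625×10⁹) = 60210 m/s.
= 60.21 km/s.

v_esc ≈ 60.21 km/s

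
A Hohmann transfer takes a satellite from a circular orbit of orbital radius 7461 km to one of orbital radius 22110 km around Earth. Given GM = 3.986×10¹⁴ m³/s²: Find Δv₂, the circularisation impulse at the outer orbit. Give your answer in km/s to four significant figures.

Δv ≈ 1.230 km/s

r₁ = 7461 km = 7.461×10⁶ m.
r₂ = 22110 km = 2.211×10⁷ m.
Transfer ellipse a_t = (r₁ + r₂)/2 = 1.479×10⁷ m.
At r₁: circular v_c1 = √(μ/r₁) = 7309 m/s; transfer-perigee v_p = √[μ(2/r₁ − 1/a_t)] = 8938 m/s.
At r₂: circular v_c2 = √(μ/r₂) = 4246 m/s; transfer-apogee v_a = √[μ(2/r₂ − 1/a_t)] = 3016 m/s.
Δv₂ = v_c2 − v_a = 1230 m/s.
= 1.230 km/s.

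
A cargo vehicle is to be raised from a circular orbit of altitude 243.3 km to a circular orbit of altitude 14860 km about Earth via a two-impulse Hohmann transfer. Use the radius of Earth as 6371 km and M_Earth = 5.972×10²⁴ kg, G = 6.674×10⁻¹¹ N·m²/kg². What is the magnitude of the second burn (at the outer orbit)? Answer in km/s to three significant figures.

μ = GM = 6.674×10⁻¹¹ × 5.972×10²⁴ = 3.986×10¹⁴ m³/s².
r₁ = 6371 + 243.3 = 6614.3 km = 6.6143×10⁶ m.
r₂ = 6371 + 14860 = 21231 km = 2.1231×10⁷ m.
Transfer ellipse a_t = (r₁ + r₂)/2 = 1.392×10⁷ m.
At r₁: circular v_c1 = √(μ/r₁) = 7763 m/s; transfer-perigee v_p = √[μ(2/r₁ − 1/a_t)] = 9586 m/s.
At r₂: circular v_c2 = √(μ/r₂) = 4333 m/s; transfer-apogee v_a = √[μ(2/r₂ − 1/a_t)] = 2986 m/s.
Δv₂ = v_c2 − v_a = 1346 m/s.
= 1.346 km/s.

Δv ≈ 1.35 km/s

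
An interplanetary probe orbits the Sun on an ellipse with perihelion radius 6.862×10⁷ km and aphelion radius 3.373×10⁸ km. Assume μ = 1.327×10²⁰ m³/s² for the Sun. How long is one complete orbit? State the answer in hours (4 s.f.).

Semi-major axis a = (r_p + r_a)/2 = (6.8620×10⁷ + 3.3730×10⁸)/2 = 2.0296×10⁸ km = 2.030×10¹¹ m.
By Kepler's third law T = 2π√(a³/μ) = 2π × 7.937×10⁶ = 4.987×10⁷ s.
= 13850 hours.

T ≈ 13850 hours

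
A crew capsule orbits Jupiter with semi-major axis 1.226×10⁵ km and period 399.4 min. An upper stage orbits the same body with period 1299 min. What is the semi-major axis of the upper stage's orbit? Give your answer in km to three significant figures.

a₂ ≈ 2.69×10⁵ km

Kepler's third law: a³ ∝ T², so a₂ = a₁ (T₂/T₁)^(2/3).
T₂/T₁ = 3.252, (T₂/T₁)^(2/3) = 2.195.
a₂ = 1.226×10⁵ × 2.195 = 2.691×10⁵ km.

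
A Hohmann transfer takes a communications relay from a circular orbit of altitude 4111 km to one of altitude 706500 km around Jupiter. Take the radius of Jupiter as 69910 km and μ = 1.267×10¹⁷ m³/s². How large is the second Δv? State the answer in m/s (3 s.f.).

Δv ≈ 7440 m/s

r₁ = 69910 + 4111 = 74021 km = 7.4021×10⁷ m.
r₂ = 69910 + 706500 = 776410 km = 7.7641×10⁸ m.
Transfer ellipse a_t = (r₁ + r₂)/2 = 4.252×10⁸ m.
At r₁: circular v_c1 = √(μ/r₁) = 41370 m/s; transfer-perijove v_p = √[μ(2/r₁ − 1/a_t)] = 55910 m/s.
At r₂: circular v_c2 = √(μ/r₂) = 12770 m/s; transfer-apojove v_a = √[μ(2/r₂ − 1/a_t)] = 5330 m/s.
Δv₂ = v_c2 − v_a = 7445 m/s.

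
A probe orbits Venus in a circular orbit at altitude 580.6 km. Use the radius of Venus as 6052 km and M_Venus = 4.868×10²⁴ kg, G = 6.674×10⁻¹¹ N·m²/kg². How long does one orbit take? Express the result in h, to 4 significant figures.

μ = GM = 6.674×10⁻¹¹ × 4.868×10²⁴ = 3.249×10¹⁴ m³/s².
r = 6052 + 580.6 = 6632.6 km = 6.6326×10⁶ m.
Kepler's third law: T = 2π√(r³/μ) = 2π√((6.633×10⁶)³ / 3.249×10¹⁴).
r³/μ = 8.981×10⁵ s², so T = 2π × 9.477×10² = 5.954×10³ s.
Converting: 5.954×10³ s ÷ 3600 = 1.654 h.

T ≈ 1.654 h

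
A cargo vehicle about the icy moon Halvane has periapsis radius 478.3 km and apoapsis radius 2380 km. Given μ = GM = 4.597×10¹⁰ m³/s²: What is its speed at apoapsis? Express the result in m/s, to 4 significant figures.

Semi-major axis a = (r_p + r_a)/2 = 1429.2 km = 1.429×10⁶ m.
Vis-viva: v² = μ(2/r − 1/a) = 4.597×10¹⁰ × (8.403×10⁻⁷ − 6.997×10⁻⁷) = 6.464×10³ m²/s².
v = 80.40 m/s.

v ≈ 80.40 m/s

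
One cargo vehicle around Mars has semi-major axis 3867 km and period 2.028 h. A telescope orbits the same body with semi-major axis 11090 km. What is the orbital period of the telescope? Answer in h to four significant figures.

Kepler's third law: T² ∝ a³, so T₂ = T₁ (a₂/a₁)^(3/2).
a₂/a₁ = 2.868, (a₂/a₁)^(3/2) = 4.857.
T₂ = 2.028 × 4.857 = 9.849 h.

T₂ ≈ 9.849 h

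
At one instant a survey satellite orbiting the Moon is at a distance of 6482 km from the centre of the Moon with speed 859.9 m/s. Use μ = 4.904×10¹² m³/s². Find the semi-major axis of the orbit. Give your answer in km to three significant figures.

r = 6.482×10⁶ m.
Vis-viva rearranged: 1/a = 2/r − v²/μ = 3.085×10⁻⁷ − 1.508×10⁻⁷ = 1.578×10⁻⁷ m⁻¹.
a = 6.338×10⁶ m = 6338.5 km.

a ≈ 6340 km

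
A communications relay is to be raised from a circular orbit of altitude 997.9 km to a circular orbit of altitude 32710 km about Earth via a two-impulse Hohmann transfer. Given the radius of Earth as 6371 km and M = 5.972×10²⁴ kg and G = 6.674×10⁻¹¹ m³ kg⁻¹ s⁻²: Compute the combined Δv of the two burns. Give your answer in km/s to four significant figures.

μ = GM = 6.674×10⁻¹¹ × 5.972×10²⁴ = 3.986×10¹⁴ m³/s².
r₁ = 6371 + 997.9 = 7368.9 km = 7.3689×10⁶ m.
r₂ = 6371 + 32710 = 39081 km = 3.9081×10⁷ m.
Transfer ellipse a_t = (r₁ + r₂)/2 = 2.322×10⁷ m.
At r₁: circular v_c1 = √(μ/r₁) = 7354 m/s; transfer-perigee v_p = √[μ(2/r₁ − 1/a_t)] = 9540 m/s.
Δv₁ = v_p − v_c1 = 2186 m/s.
At r₂: circular v_c2 = √(μ/r₂) = 3194 m/s; transfer-apogee v_a = √[μ(2/r₂ − 1/a_t)] = 1799 m/s.
Δv₂ = v_c2 − v_a = 1395 m/s.
Total Δv = Δv₁ + Δv₂ = 3580 m/s = 3.580 km/s.

Δv_total ≈ 3.580 km/s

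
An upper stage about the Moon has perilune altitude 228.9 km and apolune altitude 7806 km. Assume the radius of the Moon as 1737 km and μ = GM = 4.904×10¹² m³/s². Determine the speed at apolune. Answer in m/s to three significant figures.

v ≈ 419 m/s

r_p = 1737 + 228.9 = 1965.9 km = 1.9659×10⁶ m.
r_a = 1737 + 7806 = 9543.0 km = 9.5430×10⁶ m.
Semi-major axis a = (r_p + r_a)/2 = 5754.4 km = 5.754×10⁶ m.
Vis-viva: v² = μ(2/r − 1/a) = 4.904×10¹² × (2.096×10⁻⁷ − 1.738×10⁻⁷) = 1.756×10⁵ m²/s².
v = 419.0 m/s.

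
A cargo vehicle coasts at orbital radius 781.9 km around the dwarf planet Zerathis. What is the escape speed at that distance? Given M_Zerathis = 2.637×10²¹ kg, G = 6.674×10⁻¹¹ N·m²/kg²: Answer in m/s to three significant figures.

v_esc ≈ 671 m/s

μ = GM = 6.674×10⁻¹¹ × 2.637×10²¹ = 1.760×10¹¹ m³/s².
r = 781.9 km = 7.819×10⁵ m.
Escape speed v_esc = √(2μ/r) = √(2 × 1.760×10¹¹ / 7.819×10⁵) = √(4.502×10⁵) = 670.9 m/s.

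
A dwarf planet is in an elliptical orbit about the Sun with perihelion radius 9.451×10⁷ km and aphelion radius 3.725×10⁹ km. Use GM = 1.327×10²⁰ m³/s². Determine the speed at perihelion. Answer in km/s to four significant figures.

v ≈ 52.33 km/s

Semi-major axis a = (r_p + r_a)/2 = 1.9098×10⁹ km = 1.910×10¹² m.
Vis-viva: v² = μ(2/r − 1/a) = 1.327×10²⁰ × (2.116×10⁻¹¹ − 5.236×10⁻¹³) = 2.739×10⁹ m²/s².
v = 52330 m/s = 52.33 km/s.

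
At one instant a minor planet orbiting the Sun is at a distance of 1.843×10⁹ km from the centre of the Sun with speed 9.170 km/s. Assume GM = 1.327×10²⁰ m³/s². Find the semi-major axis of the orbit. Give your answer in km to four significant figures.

a ≈ 2.215×10⁹ km

r = 1.843×10¹² m.
Specific orbital energy ε = v²/2 − μ/r = (9170)²/2 − 1.327×10²⁰/1.843×10¹² = -2.996×10⁷ J/kg.
Since ε = −μ/(2a), a = −μ/(2ε) = 2.215×10¹² m = 2.2148×10⁹ km.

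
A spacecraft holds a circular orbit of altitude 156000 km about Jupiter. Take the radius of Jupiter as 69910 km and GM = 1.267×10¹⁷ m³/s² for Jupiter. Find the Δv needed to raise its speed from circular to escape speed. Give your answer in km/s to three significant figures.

r = 69910 + 156000 = 225910 km = 2.2591×10⁸ m.
Circular speed v_c = √(μ/r) = 23680 m/s.
Escape speed v_esc = √(2μ/r) = √2 × v_c = 33490 m/s.
Δv = v_esc − v_c = 9809 m/s = 9.809 km/s.

Δv ≈ 9.81 km/s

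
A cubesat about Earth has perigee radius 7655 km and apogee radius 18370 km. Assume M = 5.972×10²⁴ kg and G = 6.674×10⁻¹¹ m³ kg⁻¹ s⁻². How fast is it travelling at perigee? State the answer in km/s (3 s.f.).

μ = GM = 6.674×10⁻¹¹ × 5.972×10²⁴ = 3.986×10¹⁴ m³/s².
Semi-major axis a = (r_p + r_a)/2 = 13012 km = 1.301×10⁷ m.
Vis-viva: v² = μ(2/r − 1/a) = 3.986×10¹⁴ × (2.613×10⁻⁷ − 7.685×10⁻⁸) = 7.350×10⁷ m²/s².
v = 8573 m/s = 8.573 km/s.

v ≈ 8.57 km/s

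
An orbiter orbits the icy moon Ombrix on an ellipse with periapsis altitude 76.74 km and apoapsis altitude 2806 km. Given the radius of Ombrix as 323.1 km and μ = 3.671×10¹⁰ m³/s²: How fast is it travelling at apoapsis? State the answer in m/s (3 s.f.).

v ≈ 51.6 m/s

r_p = 323.1 + 76.74 = 399.84 km = 3.9984×10⁵ m.
r_a = 323.1 + 2806 = 3129.1 km = 3.1291×10⁶ m.
Semi-major axis a = (r_p + r_a)/2 = 1764.5 km = 1.764×10⁶ m.
Vis-viva: v² = μ(2/r − 1/a) = 3.671×10¹⁰ × (6.392×10⁻⁷ − 5.667×10⁻⁷) = 2.659×10³ m²/s².
v = 51.56 m/s.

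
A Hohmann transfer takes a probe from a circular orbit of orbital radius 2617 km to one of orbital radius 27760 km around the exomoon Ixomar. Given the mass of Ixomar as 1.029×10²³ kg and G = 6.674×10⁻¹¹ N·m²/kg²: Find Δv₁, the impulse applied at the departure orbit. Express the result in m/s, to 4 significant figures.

Δv ≈ 570.1 m/s

μ = GM = 6.674×10⁻¹¹ × 1.029×10²³ = 6.868×10¹² m³/s².
r₁ = 2617 km = 2.617×10⁶ m.
r₂ = 27760 km = 2.776×10⁷ m.
Transfer ellipse a_t = (r₁ + r₂)/2 = 1.519×10⁷ m.
At r₁: circular v_c1 = √(μ/r₁) = 1620 m/s; transfer-periapsis v_p = √[μ(2/r₁ − 1/a_t)] = 2190 m/s.
Δv₁ = v_p − v_c1 = 570.1 m/s.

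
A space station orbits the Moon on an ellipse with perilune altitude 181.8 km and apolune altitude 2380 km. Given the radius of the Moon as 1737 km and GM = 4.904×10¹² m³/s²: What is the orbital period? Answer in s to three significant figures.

T ≈ 14900 s

r_p = 1737 + 181.8 = 1918.8 km = 1.9188×10⁶ m.
r_a = 1737 + 2380 = 4117.0 km = 4.1170×10⁶ m.
Semi-major axis a = (r_p + r_a)/2 = (1918.8 + 4117.0)/2 = 3017.9 km = 3.018×10⁶ m.
By Kepler's third law T = 2π√(a³/μ) = 2π × 2.367×10³ = 1.488×10⁴ s.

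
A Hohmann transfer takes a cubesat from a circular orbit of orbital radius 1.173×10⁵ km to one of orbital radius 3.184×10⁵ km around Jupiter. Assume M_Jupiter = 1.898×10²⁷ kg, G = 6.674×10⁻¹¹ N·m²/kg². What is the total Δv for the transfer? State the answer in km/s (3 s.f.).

μ = GM = 6.674×10⁻¹¹ × 1.898×10²⁷ = 1.267×10¹⁷ m³/s².
r₁ = 1.173×10⁵ km = 1.173×10⁸ m.
r₂ = 3.184×10⁵ km = 3.184×10⁸ m.
Transfer ellipse a_t = (r₁ + r₂)/2 = 2.178×10⁸ m.
At r₁: circular v_c1 = √(μ/r₁) = 32860 m/s; transfer-perijove v_p = √[μ(2/r₁ − 1/a_t)] = 39730 m/s.
Δv₁ = v_p − v_c1 = 6866 m/s.
At r₂: circular v_c2 = √(μ/r₂) = 19950 m/s; transfer-apojove v_a = √[μ(2/r₂ − 1/a_t)] = 14640 m/s.
Δv₂ = v_c2 − v_a = 5310 m/s.
Total Δv = Δv₁ + Δv₂ = 12180 m/s = 12.18 km/s.

Δv_total ≈ 12.2 km/s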